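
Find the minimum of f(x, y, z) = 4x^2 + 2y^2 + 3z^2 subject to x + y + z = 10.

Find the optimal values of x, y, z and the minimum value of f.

Using Lagrange multipliers on f = 4x^2 + 2y^2 + 3z^2 with constraint x + y + z = 10:
Conditions: 2*4*x = lambda, 2*2*y = lambda, 2*3*z = lambda
So x = lambda/8, y = lambda/4, z = lambda/6
Substituting into constraint: lambda * (13/24) = 10
lambda = 240/13
x = 30/13, y = 60/13, z = 40/13
Minimum value = 1200/13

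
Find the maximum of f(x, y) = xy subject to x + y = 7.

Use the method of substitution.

Substitute y = 7 - x into f(x,y) = xy:
g(x) = x(7 - x) = 7x - x^2
g'(x) = 7 - 2x = 0  =>  x = 7/2
y = 7 - 7/2 = 7/2
Maximum value = (7/2) * (7/2) = 49/4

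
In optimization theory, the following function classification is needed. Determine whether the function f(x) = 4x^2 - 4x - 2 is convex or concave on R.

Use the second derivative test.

f(x) = 4x^2 - 4x - 2
f'(x) = 8x - 4
f''(x) = 8
Since f''(x) = 8 > 0 for all x, f is convex on R.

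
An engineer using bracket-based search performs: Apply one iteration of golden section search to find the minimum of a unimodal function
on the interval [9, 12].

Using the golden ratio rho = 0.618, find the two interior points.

Golden section search on [9, 12].
Golden ratio rho = 0.618 (approx).
Interior points:
  x_1 = 9 + (1-0.618)*3 = 10.1460
  x_2 = 9 + 0.618*3 = 10.8540
Compare f(x_1) and f(x_2) to determine which subinterval to keep.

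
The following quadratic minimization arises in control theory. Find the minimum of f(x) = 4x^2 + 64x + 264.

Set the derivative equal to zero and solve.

f(x) = 4x^2 + 64x + 264
f'(x) = 8x + (64) = 0
x = -64/8 = -8
f(-8) = 8
Since f''(x) = 8 > 0, this is a minimum.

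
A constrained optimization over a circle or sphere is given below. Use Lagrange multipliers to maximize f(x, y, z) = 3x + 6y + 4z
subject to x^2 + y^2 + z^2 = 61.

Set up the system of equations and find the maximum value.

Lagrange conditions: 3 = 2*lambda*x, 6 = 2*lambda*y, 4 = 2*lambda*z
So x:3 = y:6 = z:4, i.e. x = 3t, y = 6t, z = 4t
Constraint: t^2*(3^2 + 6^2 + 4^2) = 61
  t^2 * 61 = 61  =>  t = sqrt(1)
Maximum = 3*3t + 6*6t + 4*4t = 61*sqrt(1) = 61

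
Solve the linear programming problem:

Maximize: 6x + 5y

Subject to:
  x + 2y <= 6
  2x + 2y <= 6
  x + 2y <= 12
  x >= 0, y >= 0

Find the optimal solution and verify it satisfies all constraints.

Feasible vertices: (0, 0), (0, 3), (3, 0)
Objective 6x + 5y at each vertex:
  (0, 0): 0
  (0, 3): 15
  (3, 0): 18
Maximum is 18 at (3, 0).
Verify constraints at (x, y) = (3, 0):
  1*3 + 2*0 = 3 <= 6
  2*3 + 2*0 = 6 <= 6 (active)
  1*3 + 2*0 = 3 <= 12
  x = 3 >= 0, y = 0 >= 0. All constraints satisfied.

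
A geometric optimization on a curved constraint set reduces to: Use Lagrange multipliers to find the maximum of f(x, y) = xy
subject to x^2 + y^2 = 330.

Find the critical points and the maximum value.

Lagrange conditions: y = 2*lambda*x and x = 2*lambda*y
If x = 0 then y = 0, violating the constraint, so x, y != 0.
Dividing: y/x = x/y => x^2 = y^2 => y = x or y = -x
Constraint: 2x^2 = 330 => x^2 = 165 => x = +/-sqrt(165)
Critical points: (sqrt(165), sqrt(165)), (-sqrt(165), -sqrt(165)), (sqrt(165), -sqrt(165)), (-sqrt(165), sqrt(165))
  y = x:  xy = x^2 = 165  at (sqrt(165), sqrt(165)) and (-sqrt(165), -sqrt(165))
  y = -x: xy = -x^2 = -165 at (sqrt(165), -sqrt(165)) and (-sqrt(165), sqrt(165))
Maximum xy = 165 at (sqrt(165), sqrt(165)) and (-sqrt(165), -sqrt(165))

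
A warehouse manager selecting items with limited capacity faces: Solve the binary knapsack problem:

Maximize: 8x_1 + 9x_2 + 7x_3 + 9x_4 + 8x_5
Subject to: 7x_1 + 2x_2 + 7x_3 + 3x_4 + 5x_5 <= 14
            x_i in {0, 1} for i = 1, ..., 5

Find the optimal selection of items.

Items: item 1 (v=8, w=7), item 2 (v=9, w=2), item 3 (v=7, w=7), item 4 (v=9, w=3), item 5 (v=8, w=5)
Capacity: 14
Checking all 32 subsets (w = total weight, v = total value):
  {}: w = 0, v = 0
  {1}: w = 7, v = 8
  {2}: w = 2, v = 9
  {3}: w = 7, v = 7
  {4}: w = 3, v = 9
  {5}: w = 5, v = 8
  {1, 2}: w = 9, v = 17
  {1, 3}: w = 14, v = 15
  {1, 4}: w = 10, v = 17
  {1, 5}: w = 12, v = 16
  {2, 3}: w = 9, v = 16
  {2, 4}: w = 5, v = 18
  {2, 5}: w = 7, v = 17
  {3, 4}: w = 10, v = 16
  {3, 5}: w = 12, v = 15
  {4, 5}: w = 8, v = 17
  {1, 2, 3}: w = 16 > 14, infeasible
  {1, 2, 4}: w = 12, v = 26
  {1, 2, 5}: w = 14, v = 25
  {1, 3, 4}: w = 17 > 14, infeasible
  {1, 3, 5}: w = 19 > 14, infeasible
  {1, 4, 5}: w = 15 > 14, infeasible
  {2, 3, 4}: w = 12, v = 25
  {2, 3, 5}: w = 14, v = 24
  {2, 4, 5}: w = 10, v = 26
  {3, 4, 5}: w = 15 > 14, infeasible
  {1, 2, 3, 4}: w = 19 > 14, infeasible
  {1, 2, 3, 5}: w = 21 > 14, infeasible
  {1, 2, 4, 5}: w = 17 > 14, infeasible
  {1, 3, 4, 5}: w = 22 > 14, infeasible
  {2, 3, 4, 5}: w = 17 > 14, infeasible
  {1, 2, 3, 4, 5}: w = 24 > 14, infeasible
Best feasible subset: items [1, 2, 4]
(The same value 26 is also attained by {2, 4, 5}.)
Total weight: 12 <= 14, total value: 26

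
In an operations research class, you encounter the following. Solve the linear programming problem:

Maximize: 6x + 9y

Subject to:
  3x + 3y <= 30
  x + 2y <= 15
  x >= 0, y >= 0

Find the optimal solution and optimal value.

Feasible vertices: (0, 0), (0, 15/2), (5, 5), (10, 0)
Objective 6x + 9y at each:
  (0, 0): 0
  (0, 15/2): 135/2
  (5, 5): 75
  (10, 0): 60
Maximum is 75 at (5, 5).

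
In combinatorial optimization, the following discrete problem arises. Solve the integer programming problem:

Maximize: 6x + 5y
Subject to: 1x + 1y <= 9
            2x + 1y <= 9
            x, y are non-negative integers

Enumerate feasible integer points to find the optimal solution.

Constraint 1: 1x + 1y <= 9
Constraint 2: 2x + 1y <= 9
Feasible x range (need y >= 0): 0 <= x <= min(9/1, 9/2) => x in {0, ..., 4}.
Enumerate feasible integer points row by row (the coefficient of y is 5 > 0, so for each x the largest feasible y gives the best value):
  x = 0: y <= min((9 - 1*0)/1, (9 - 2*0)/1) => y in {0, ..., 9}; best 6*0 + 5*9 = 45
  x = 1: y <= min((9 - 1*1)/1, (9 - 2*1)/1) => y in {0, ..., 7}; best 6*1 + 5*7 = 41
  x = 2: y <= min((9 - 1*2)/1, (9 - 2*2)/1) => y in {0, ..., 5}; best 6*2 + 5*5 = 37
  x = 3: y <= min((9 - 1*3)/1, (9 - 2*3)/1) => y in {0, ..., 3}; best 6*3 + 5*3 = 33
  x = 4: y <= min((9 - 1*4)/1, (9 - 2*4)/1) => y in {0, ..., 1}; best 6*4 + 5*1 = 29
The maximum 6x + 5y = 45 is achieved at x = 0, y = 9.
Check: 1*0 + 1*9 = 9 <= 9 and 2*0 + 1*9 = 9 <= 9.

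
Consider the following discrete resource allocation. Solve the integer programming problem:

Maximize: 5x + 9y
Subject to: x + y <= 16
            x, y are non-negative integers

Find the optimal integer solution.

Objective: 5x + 9y, constraint: x + y <= 16
Coefficient of y is 9 > coefficient of x is 5, so allocate the entire budget to y.
Optimal: x = 0, y = 16, value = 144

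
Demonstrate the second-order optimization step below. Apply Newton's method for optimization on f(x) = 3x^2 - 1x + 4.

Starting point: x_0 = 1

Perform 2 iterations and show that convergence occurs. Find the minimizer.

f(x) = 3x^2 - 1x + 4, f'(x) = 6x + (-1), f''(x) = 6
Step 1: f'(1) = 5, x_1 = 1 - 5/6 = 1/6
Step 2: f'(1/6) = 0, x_2 = 1/6 (converged)
Newton's method converges in 1 step for quadratics.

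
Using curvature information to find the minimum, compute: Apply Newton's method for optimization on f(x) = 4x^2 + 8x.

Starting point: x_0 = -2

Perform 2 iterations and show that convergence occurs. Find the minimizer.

f(x) = 4x^2 + 8x, f'(x) = 8x + (8), f''(x) = 8
Step 1: f'(-2) = -8, x_1 = -2 - -8/8 = -1
Step 2: f'(-1) = 0, x_2 = -1 (converged)
Newton's method converges in 1 step for quadratics.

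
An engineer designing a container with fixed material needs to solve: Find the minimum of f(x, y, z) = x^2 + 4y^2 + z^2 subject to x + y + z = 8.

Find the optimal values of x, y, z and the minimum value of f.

Using Lagrange multipliers on f = x^2 + 4y^2 + z^2 with constraint x + y + z = 8:
Conditions: 2*1*x = lambda, 2*4*y = lambda, 2*1*z = lambda
So x = lambda/2, y = lambda/8, z = lambda/2
Substituting into constraint: lambda * (9/8) = 8
lambda = 64/9
x = 32/9, y = 8/9, z = 32/9
Minimum value = 256/9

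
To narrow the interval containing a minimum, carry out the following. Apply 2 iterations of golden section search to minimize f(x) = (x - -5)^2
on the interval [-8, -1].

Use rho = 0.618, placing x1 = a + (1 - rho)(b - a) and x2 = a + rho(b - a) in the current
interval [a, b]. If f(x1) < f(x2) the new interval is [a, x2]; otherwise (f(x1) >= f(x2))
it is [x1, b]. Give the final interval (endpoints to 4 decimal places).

Golden section search for min of f(x) = (x - -5)^2 on [-8, -1].
Each step: x1 = a + (1 - rho)(b - a), x2 = a + rho(b - a); if f(x1) < f(x2) keep [a, x2], otherwise keep [x1, b].
Step 1: [-8.0000, -1.0000], x1=-5.3260 (f=0.1063), x2=-3.6740 (f=1.7583); f(x1) < f(x2) => keep [-8.0000, -3.6740]
Step 2: [-8.0000, -3.6740], x1=-6.3475 (f=1.8157), x2=-5.3265 (f=0.1066); f(x1) > f(x2) => keep [-6.3475, -3.6740]
Final interval: [-6.3475, -3.6740]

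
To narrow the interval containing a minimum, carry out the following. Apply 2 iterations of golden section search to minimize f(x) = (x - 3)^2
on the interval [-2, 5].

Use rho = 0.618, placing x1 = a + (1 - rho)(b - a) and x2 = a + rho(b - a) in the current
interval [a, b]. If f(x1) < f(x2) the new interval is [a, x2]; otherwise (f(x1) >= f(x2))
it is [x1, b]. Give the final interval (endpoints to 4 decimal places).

Golden section search for min of f(x) = (x - 3)^2 on [-2, 5].
Each step: x1 = a + (1 - rho)(b - a), x2 = a + rho(b - a); if f(x1) < f(x2) keep [a, x2], otherwise keep [x1, b].
Step 1: [-2.0000, 5.0000], x1=0.6740 (f=5.4103), x2=2.3260 (f=0.4543); f(x1) > f(x2) => keep [0.6740, 5.0000]
Step 2: [0.6740, 5.0000], x1=2.3265 (f=0.4536), x2=3.3475 (f=0.1207); f(x1) > f(x2) => keep [2.3265, 5.0000]
Final interval: [2.3265, 5.0000]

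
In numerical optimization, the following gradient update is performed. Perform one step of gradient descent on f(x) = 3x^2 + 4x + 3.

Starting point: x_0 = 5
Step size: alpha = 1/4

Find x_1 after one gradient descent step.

f(x) = 3x^2 + 4x + 3
f'(x) = 6x + 4
f'(5) = 6*5 + (4) = 34
x_1 = x_0 - alpha * f'(x_0) = 5 - 1/4 * 34 = -7/2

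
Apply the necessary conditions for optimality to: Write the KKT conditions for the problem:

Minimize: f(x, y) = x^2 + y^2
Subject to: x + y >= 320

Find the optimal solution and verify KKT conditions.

KKT conditions for min x^2 + y^2 s.t. x + y >= 320:
Stationarity: 2x = mu, 2y = mu
So x = y = mu/2.
Complementary slackness: mu*(x + y - 320) = 0
Primal feasibility: x + y >= 320; dual feasibility: mu >= 0
If mu = 0 then x = y = 0, but 0 + 0 < 320 is infeasible, so the constraint is active.
Constraint active: x + y = 2*(mu/2) = 320 => mu = 320
x = y = 160, f = 51200
Verify: stationarity 2*160 = 320 = mu; primal 160 + 160 = 320 >= 320; dual mu = 320 >= 0; complementary slackness 320*(320 - 320) = 0. All KKT conditions hold.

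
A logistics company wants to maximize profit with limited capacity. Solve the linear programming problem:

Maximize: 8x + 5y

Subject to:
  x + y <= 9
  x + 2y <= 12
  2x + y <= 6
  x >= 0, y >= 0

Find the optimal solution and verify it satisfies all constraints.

Feasible vertices: (0, 0), (0, 6), (3, 0)
Objective 8x + 5y at each vertex:
  (0, 0): 0
  (0, 6): 30
  (3, 0): 24
Maximum is 30 at (0, 6).
Verify constraints at (x, y) = (0, 6):
  1*0 + 1*6 = 6 <= 9
  1*0 + 2*6 = 12 <= 12 (active)
  2*0 + 1*6 = 6 <= 6 (active)
  x = 0 >= 0, y = 6 >= 0. All constraints satisfied.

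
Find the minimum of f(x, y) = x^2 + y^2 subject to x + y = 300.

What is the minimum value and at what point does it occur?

Substitute y = 300 - x into f(x,y) = x^2 + y^2:
g(x) = x^2 + (300 - x)^2 = 2x^2 - 600x + 90000
g'(x) = 4x - 600 = 0  =>  x = 150
y = 300 - 150 = 150
Minimum value = 150^2 + 150^2 = 45000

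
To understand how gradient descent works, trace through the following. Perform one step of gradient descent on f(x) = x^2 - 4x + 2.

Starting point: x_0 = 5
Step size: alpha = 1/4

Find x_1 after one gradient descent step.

f(x) = x^2 - 4x + 2
f'(x) = 2x - 4
f'(5) = 2*5 + (-4) = 6
x_1 = x_0 - alpha * f'(x_0) = 5 - 1/4 * 6 = 7/2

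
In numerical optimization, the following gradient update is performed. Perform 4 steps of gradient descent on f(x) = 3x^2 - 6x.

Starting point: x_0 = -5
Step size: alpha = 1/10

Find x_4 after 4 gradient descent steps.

f(x) = 3x^2 - 6x, f'(x) = 6x + (-6)
Step 1: f'(-5) = -36, x_1 = -5 - 1/10 * -36 = -7/5
Step 2: f'(-7/5) = -72/5, x_2 = -7/5 - 1/10 * -72/5 = 1/25
Step 3: f'(1/25) = -144/25, x_3 = 1/25 - 1/10 * -144/25 = 77/125
Step 4: f'(77/125) = -288/125, x_4 = 77/125 - 1/10 * -288/125 = 529/625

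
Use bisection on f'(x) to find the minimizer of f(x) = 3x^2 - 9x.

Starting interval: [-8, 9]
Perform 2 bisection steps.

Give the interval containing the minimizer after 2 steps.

Finding critical point of f(x) = 3x^2 - 9x using bisection on f'(x) = 6x + -9.
f'(x) = 0 when x = 3/2.
Starting interval: [-8, 9]
Step 1: mid = 1/2, f'(mid) = -6, new interval = [1/2, 9]
Step 2: mid = 19/4, f'(mid) = 39/2, new interval = [1/2, 19/4]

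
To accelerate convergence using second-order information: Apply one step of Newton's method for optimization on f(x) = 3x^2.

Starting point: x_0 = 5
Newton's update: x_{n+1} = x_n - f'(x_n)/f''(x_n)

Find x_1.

f(x) = 3x^2
f'(x) = 6x + (0), f''(x) = 6
Newton step: x_1 = x_0 - f'(x_0)/f''(x_0)
f'(5) = 30
x_1 = 5 - 30/6 = 0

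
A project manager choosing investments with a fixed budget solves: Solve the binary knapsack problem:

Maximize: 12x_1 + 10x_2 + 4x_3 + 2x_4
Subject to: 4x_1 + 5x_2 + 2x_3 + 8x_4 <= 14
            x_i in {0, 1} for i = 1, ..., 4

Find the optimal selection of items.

Items: item 1 (v=12, w=4), item 2 (v=10, w=5), item 3 (v=4, w=2), item 4 (v=2, w=8)
Capacity: 14
Checking all 16 subsets (w = total weight, v = total value):
  {}: w = 0, v = 0
  {1}: w = 4, v = 12
  {2}: w = 5, v = 10
  {3}: w = 2, v = 4
  {4}: w = 8, v = 2
  {1, 2}: w = 9, v = 22
  {1, 3}: w = 6, v = 16
  {1, 4}: w = 12, v = 14
  {2, 3}: w = 7, v = 14
  {2, 4}: w = 13, v = 12
  {3, 4}: w = 10, v = 6
  {1, 2, 3}: w = 11, v = 26
  {1, 2, 4}: w = 17 > 14, infeasible
  {1, 3, 4}: w = 14, v = 18
  {2, 3, 4}: w = 15 > 14, infeasible
  {1, 2, 3, 4}: w = 19 > 14, infeasible
Best feasible subset: items [1, 2, 3]
Total weight: 11 <= 14, total value: 26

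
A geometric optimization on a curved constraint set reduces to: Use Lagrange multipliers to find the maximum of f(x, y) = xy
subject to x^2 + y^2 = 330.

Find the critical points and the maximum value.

Lagrange conditions: y = 2*lambda*x and x = 2*lambda*y
If x = 0 then y = 0, violating the constraint, so x, y != 0.
Dividing: y/x = x/y => x^2 = y^2 => y = x or y = -x
Constraint: 2x^2 = 330 => x^2 = 165 => x = +/-sqrt(165)
Critical points: (sqrt(165), sqrt(165)), (-sqrt(165), -sqrt(165)), (sqrt(165), -sqrt(165)), (-sqrt(165), sqrt(165))
  y = x:  xy = x^2 = 165  at (sqrt(165), sqrt(165)) and (-sqrt(165), -sqrt(165))
  y = -x: xy = -x^2 = -165 at (sqrt(165), -sqrt(165)) and (-sqrt(165), sqrt(165))
Maximum xy = 165 at (sqrt(165), sqrt(165)) and (-sqrt(165), -sqrt(165))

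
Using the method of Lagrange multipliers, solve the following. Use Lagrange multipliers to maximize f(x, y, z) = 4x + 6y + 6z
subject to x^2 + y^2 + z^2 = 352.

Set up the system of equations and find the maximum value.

Lagrange conditions: 4 = 2*lambda*x, 6 = 2*lambda*y, 6 = 2*lambda*z
So x:4 = y:6 = z:6, i.e. x = 4t, y = 6t, z = 6t
Constraint: t^2*(4^2 + 6^2 + 6^2) = 352
  t^2 * 88 = 352  =>  t = sqrt(4)
Maximum = 4*4t + 6*6t + 6*6t = 88*sqrt(4) = 176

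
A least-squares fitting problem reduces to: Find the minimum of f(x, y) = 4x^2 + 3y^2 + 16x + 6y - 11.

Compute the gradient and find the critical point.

f(x,y) = 4x^2 + 3y^2 + 16x + 6y - 11
df/dx = 8x + (16) = 0  =>  x = -2
df/dy = 6y + (6) = 0  =>  y = -1
f(-2, -1) = 4*(-2)^2 + 3*(-1)^2 + 16*(-2) + 6*(-1) + -11 = -30
Hessian is diagonal with entries 8, 6 > 0, so this is a minimum.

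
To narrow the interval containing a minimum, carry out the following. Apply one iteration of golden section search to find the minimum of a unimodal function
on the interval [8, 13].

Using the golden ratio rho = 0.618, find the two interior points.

Golden section search on [8, 13].
Golden ratio rho = 0.618 (approx).
Interior points:
  x_1 = 8 + (1-0.618)*5 = 9.9100
  x_2 = 8 + 0.618*5 = 11.0900
Compare f(x_1) and f(x_2) to determine which subinterval to keep.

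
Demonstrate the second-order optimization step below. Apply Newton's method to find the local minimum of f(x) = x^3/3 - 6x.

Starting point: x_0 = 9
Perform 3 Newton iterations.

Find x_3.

f(x) = x^3/3 - 6x
f'(x) = x^2 - 6, f''(x) = 2x
Newton update: x_{n+1} = x_n - (x_n^2 - 6)/(2*x_n)
Step 1: x_0 = 9, f'=75, f''=18, x_1 = 29/6
Step 2: x_1 = 29/6, f'=625/36, f''=29/3, x_2 = 1057/348
Step 3: x_2 = 1057/348, f'=390625/121104, f''=1057/174, x_3 = 1843873/735672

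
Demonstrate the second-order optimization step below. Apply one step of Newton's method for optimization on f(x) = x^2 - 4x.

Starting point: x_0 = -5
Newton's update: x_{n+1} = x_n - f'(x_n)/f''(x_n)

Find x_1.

f(x) = x^2 - 4x
f'(x) = 2x + (-4), f''(x) = 2
Newton step: x_1 = x_0 - f'(x_0)/f''(x_0)
f'(-5) = -14
x_1 = -5 - -14/2 = 2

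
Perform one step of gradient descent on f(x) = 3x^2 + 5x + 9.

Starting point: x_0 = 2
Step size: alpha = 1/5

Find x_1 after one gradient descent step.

f(x) = 3x^2 + 5x + 9
f'(x) = 6x + 5
f'(2) = 6*2 + (5) = 17
x_1 = x_0 - alpha * f'(x_0) = 2 - 1/5 * 17 = -7/5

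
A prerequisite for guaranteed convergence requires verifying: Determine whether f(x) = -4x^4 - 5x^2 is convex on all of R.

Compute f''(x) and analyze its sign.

f(x) = -4x^4 - 5x^2
f'(x) = -16x^3 + -10x
f''(x) = -48x^2 + -10
f''(x) = -48x^2 + -10 <= -10 < 0 for all x
Therefore, f is concave on R.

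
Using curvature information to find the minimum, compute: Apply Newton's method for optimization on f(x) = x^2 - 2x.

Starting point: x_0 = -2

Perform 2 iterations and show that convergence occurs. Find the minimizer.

f(x) = x^2 - 2x, f'(x) = 2x + (-2), f''(x) = 2
Step 1: f'(-2) = -6, x_1 = -2 - -6/2 = 1
Step 2: f'(1) = 0, x_2 = 1 (converged)
Newton's method converges in 1 step for quadratics.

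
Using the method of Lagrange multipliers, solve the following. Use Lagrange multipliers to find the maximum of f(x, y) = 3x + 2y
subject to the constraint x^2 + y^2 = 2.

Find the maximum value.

Set up Lagrange conditions: grad f = lambda * grad g
  3 = 2*lambda*x
  2 = 2*lambda*y
From these: x/y = 3/2, so x = 3t, y = 2t for some t.
Substitute into constraint: (3t)^2 + (2t)^2 = 2
  t^2 * 13 = 2
  t = sqrt(2/13)
Maximum = 3*x + 2*y = (3^2 + 2^2)*t = 13 * sqrt(2/13) = sqrt(26)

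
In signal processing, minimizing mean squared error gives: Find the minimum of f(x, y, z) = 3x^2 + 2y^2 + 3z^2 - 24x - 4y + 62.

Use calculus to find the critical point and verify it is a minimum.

f(x,y,z) = 3x^2 + 2y^2 + 3z^2 - 24x - 4y + 62
df/dx = 6x + (-24) = 0 => x = 4
df/dy = 4y + (-4) = 0 => y = 1
df/dz = 6z + (0) = 0 => z = 0
f(4,1,0) = 3*(4)^2 + 2*(1)^2 + 3*(0)^2 + -24*(4) + -4*(1) + 62 = 12
Hessian is diagonal with entries 6, 4, 6 > 0, confirmed minimum.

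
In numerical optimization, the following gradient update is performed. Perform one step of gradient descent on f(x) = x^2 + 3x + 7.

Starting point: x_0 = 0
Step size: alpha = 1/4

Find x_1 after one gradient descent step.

f(x) = x^2 + 3x + 7
f'(x) = 2x + 3
f'(0) = 2*0 + (3) = 3
x_1 = x_0 - alpha * f'(x_0) = 0 - 1/4 * 3 = -3/4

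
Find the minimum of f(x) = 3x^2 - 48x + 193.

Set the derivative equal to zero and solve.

f(x) = 3x^2 - 48x + 193
f'(x) = 6x + (-48) = 0
x = 48/6 = 8
f(8) = 1
Since f''(x) = 6 > 0, this is a minimum.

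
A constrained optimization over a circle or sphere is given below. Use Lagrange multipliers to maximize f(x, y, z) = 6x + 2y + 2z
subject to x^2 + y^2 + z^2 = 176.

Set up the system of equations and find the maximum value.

Lagrange conditions: 6 = 2*lambda*x, 2 = 2*lambda*y, 2 = 2*lambda*z
So x:6 = y:2 = z:2, i.e. x = 6t, y = 2t, z = 2t
Constraint: t^2*(6^2 + 2^2 + 2^2) = 176
  t^2 * 44 = 176  =>  t = sqrt(4)
Maximum = 6*6t + 2*2t + 2*2t = 44*sqrt(4) = 88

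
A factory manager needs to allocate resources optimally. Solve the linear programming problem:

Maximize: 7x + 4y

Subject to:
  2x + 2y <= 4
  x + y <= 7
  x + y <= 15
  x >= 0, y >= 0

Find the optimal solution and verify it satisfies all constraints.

Feasible vertices: (0, 0), (0, 2), (2, 0)
Objective 7x + 4y at each vertex:
  (0, 0): 0
  (0, 2): 8
  (2, 0): 14
Maximum is 14 at (2, 0).
Verify constraints at (x, y) = (2, 0):
  2*2 + 2*0 = 4 <= 4 (active)
  1*2 + 1*0 = 2 <= 7
  1*2 + 1*0 = 2 <= 15
  x = 2 >= 0, y = 0 >= 0. All constraints satisfied.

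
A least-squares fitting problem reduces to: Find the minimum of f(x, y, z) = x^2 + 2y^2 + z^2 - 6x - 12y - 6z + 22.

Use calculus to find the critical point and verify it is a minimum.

f(x,y,z) = x^2 + 2y^2 + z^2 - 6x - 12y - 6z + 22
df/dx = 2x + (-6) = 0 => x = 3
df/dy = 4y + (-12) = 0 => y = 3
df/dz = 2z + (-6) = 0 => z = 3
f(3,3,3) = 1*(3)^2 + 2*(3)^2 + 1*(3)^2 + -6*(3) + -12*(3) + -6*(3) + 22 = -14
Hessian is diagonal with entries 2, 4, 2 > 0, confirmed minimum.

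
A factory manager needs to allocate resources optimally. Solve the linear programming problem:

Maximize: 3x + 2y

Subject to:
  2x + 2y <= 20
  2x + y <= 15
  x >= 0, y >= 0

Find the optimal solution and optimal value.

Feasible vertices: (0, 0), (0, 10), (5, 5), (15/2, 0)
Objective 3x + 2y at each:
  (0, 0): 0
  (0, 10): 20
  (5, 5): 25
  (15/2, 0): 45/2
Maximum is 25 at (5, 5).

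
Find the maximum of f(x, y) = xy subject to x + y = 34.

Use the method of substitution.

Substitute y = 34 - x into f(x,y) = xy:
g(x) = x(34 - x) = 34x - x^2
g'(x) = 34 - 2x = 0  =>  x = 17
y = 34 - 17 = 17
Maximum value = 17 * 17 = 289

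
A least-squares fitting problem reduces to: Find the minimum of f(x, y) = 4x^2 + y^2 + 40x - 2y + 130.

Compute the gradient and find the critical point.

f(x,y) = 4x^2 + y^2 + 40x - 2y + 130
df/dx = 8x + (40) = 0  =>  x = -5
df/dy = 2y + (-2) = 0  =>  y = 1
f(-5, 1) = 4*(-5)^2 + 1*(1)^2 + 40*(-5) + -2*(1) + 130 = 29
Hessian is diagonal with entries 8, 2 > 0, so this is a minimum.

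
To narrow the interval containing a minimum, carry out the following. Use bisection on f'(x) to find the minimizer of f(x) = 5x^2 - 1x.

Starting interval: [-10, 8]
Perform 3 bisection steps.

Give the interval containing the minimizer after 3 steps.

Finding critical point of f(x) = 5x^2 - 1x using bisection on f'(x) = 10x + -1.
f'(x) = 0 when x = 1/10.
Starting interval: [-10, 8]
Step 1: mid = -1, f'(mid) = -11, new interval = [-1, 8]
Step 2: mid = 7/2, f'(mid) = 34, new interval = [-1, 7/2]
Step 3: mid = 5/4, f'(mid) = 23/2, new interval = [-1, 5/4]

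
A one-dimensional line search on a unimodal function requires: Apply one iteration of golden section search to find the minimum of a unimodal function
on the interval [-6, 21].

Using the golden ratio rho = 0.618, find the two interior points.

Golden section search on [-6, 21].
Golden ratio rho = 0.618 (approx).
Interior points:
  x_1 = -6 + (1-0.618)*27 = 4.3140
  x_2 = -6 + 0.618*27 = 10.6860
Compare f(x_1) and f(x_2) to determine which subinterval to keep.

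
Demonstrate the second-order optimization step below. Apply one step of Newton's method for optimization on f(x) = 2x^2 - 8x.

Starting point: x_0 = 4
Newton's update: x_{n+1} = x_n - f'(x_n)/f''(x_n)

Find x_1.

f(x) = 2x^2 - 8x
f'(x) = 4x + (-8), f''(x) = 4
Newton step: x_1 = x_0 - f'(x_0)/f''(x_0)
f'(4) = 8
x_1 = 4 - 8/4 = 2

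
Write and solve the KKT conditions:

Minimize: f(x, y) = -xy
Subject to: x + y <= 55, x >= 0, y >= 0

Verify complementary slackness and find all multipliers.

Problem: min -xy s.t. x + y <= 55 (multiplier lambda), x >= 0 (mu_x), y >= 0 (mu_y)
KKT stationarity: -y + lambda - mu_x = 0, -x + lambda - mu_y = 0, with lambda, mu_x, mu_y >= 0
Complementary slackness: lambda*(x + y - 55) = 0, mu_x*x = 0, mu_y*y = 0
If lambda = 0: y = -mu_x <= 0 and x = -mu_y <= 0 force x = y = 0 with f = 0; but x = y = 55/2 is feasible with f = -3025/4 < 0, so this is not the minimum. Hence lambda > 0 and x + y = 55.
Try x > 0, y > 0 (so mu_x = mu_y = 0): y = lambda, x = lambda => x = y = lambda
x + y = 55 => 2*lambda = 55 => lambda = 55/2
x* = y* = 55/2 > 0, consistent with mu_x = mu_y = 0.
(Any feasible point with x = 0 or y = 0 has f = 0 > -3025/4, so the minimum is not on those boundaries.)
min(-xy) = -3025/4 (i.e. max xy = 3025/4)
Multipliers: lambda = 55/2, mu_x = 0, mu_y = 0
Complementary slackness: lambda*(x + y - 55) = 55/2*(55/2 + 55/2 - 55) = 0, mu_x*x = 0*55/2 = 0, mu_y*y = 0*55/2 = 0. Satisfied.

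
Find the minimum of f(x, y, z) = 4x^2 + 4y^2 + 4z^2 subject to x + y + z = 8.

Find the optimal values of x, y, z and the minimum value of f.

Using Lagrange multipliers on f = 4x^2 + 4y^2 + 4z^2 with constraint x + y + z = 8:
Conditions: 2*4*x = lambda, 2*4*y = lambda, 2*4*z = lambda
So x = lambda/8, y = lambda/8, z = lambda/8
Substituting into constraint: lambda * (3/8) = 8
lambda = 64/3
x = 8/3, y = 8/3, z = 8/3
Minimum value = 256/3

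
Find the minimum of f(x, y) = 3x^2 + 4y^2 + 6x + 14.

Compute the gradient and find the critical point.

f(x,y) = 3x^2 + 4y^2 + 6x + 14
df/dx = 6x + (6) = 0  =>  x = -1
df/dy = 8y + (0) = 0  =>  y = 0
f(-1, 0) = 3*(-1)^2 + 4*(0)^2 + 6*(-1) + 14 = 11
Hessian is diagonal with entries 6, 8 > 0, so this is a minimum.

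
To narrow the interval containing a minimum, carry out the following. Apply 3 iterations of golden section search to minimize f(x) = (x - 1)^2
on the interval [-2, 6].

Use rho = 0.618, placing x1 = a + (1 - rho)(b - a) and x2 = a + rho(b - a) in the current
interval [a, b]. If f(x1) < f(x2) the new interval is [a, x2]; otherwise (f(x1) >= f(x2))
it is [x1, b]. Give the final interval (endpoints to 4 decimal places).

Golden section search for min of f(x) = (x - 1)^2 on [-2, 6].
Each step: x1 = a + (1 - rho)(b - a), x2 = a + rho(b - a); if f(x1) < f(x2) keep [a, x2], otherwise keep [x1, b].
Step 1: [-2.0000, 6.0000], x1=1.0560 (f=0.0031), x2=2.9440 (f=3.7791); f(x1) < f(x2) => keep [-2.0000, 2.9440]
Step 2: [-2.0000, 2.9440], x1=-0.1114 (f=1.2352), x2=1.0554 (f=0.0031); f(x1) > f(x2) => keep [-0.1114, 2.9440]
Step 3: [-0.1114, 2.9440], x1=1.0558 (f=0.0031), x2=1.7768 (f=0.6035); f(x1) < f(x2) => keep [-0.1114, 1.7768]
Final interval: [-0.1114, 1.7768]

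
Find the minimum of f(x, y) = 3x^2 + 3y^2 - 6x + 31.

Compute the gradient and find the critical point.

f(x,y) = 3x^2 + 3y^2 - 6x + 31
df/dx = 6x + (-6) = 0  =>  x = 1
df/dy = 6y + (0) = 0  =>  y = 0
f(1, 0) = 3*(1)^2 + 3*(0)^2 + -6*(1) + 31 = 28
Hessian is diagonal with entries 6, 6 > 0, so this is a minimum.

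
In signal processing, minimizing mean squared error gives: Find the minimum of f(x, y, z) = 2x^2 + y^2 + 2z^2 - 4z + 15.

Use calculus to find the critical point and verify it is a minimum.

f(x,y,z) = 2x^2 + y^2 + 2z^2 - 4z + 15
df/dx = 4x + (0) = 0 => x = 0
df/dy = 2y + (0) = 0 => y = 0
df/dz = 4z + (-4) = 0 => z = 1
f(0,0,1) = 2*(0)^2 + 1*(0)^2 + 2*(1)^2 + -4*(1) + 15 = 13
Hessian is diagonal with entries 4, 2, 4 > 0, confirmed minimum.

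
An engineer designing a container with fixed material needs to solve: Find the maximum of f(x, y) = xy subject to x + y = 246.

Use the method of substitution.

Substitute y = 246 - x into f(x,y) = xy:
g(x) = x(246 - x) = 246x - x^2
g'(x) = 246 - 2x = 0  =>  x = 123
y = 246 - 123 = 123
Maximum value = 123 * 123 = 15129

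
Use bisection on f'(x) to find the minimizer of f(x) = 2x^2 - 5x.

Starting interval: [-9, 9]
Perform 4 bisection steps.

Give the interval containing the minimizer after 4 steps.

Finding critical point of f(x) = 2x^2 - 5x using bisection on f'(x) = 4x + -5.
f'(x) = 0 when x = 5/4.
Starting interval: [-9, 9]
Step 1: mid = 0, f'(mid) = -5, new interval = [0, 9]
Step 2: mid = 9/2, f'(mid) = 13, new interval = [0, 9/2]
Step 3: mid = 9/4, f'(mid) = 4, new interval = [0, 9/4]
Step 4: mid = 9/8, f'(mid) = -1/2, new interval = [9/8, 9/4]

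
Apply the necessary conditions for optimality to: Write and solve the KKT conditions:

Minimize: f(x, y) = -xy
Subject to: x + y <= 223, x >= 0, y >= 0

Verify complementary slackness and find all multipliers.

Problem: min -xy s.t. x + y <= 223 (multiplier lambda), x >= 0 (mu_x), y >= 0 (mu_y)
KKT stationarity: -y + lambda - mu_x = 0, -x + lambda - mu_y = 0, with lambda, mu_x, mu_y >= 0
Complementary slackness: lambda*(x + y - 223) = 0, mu_x*x = 0, mu_y*y = 0
If lambda = 0: y = -mu_x <= 0 and x = -mu_y <= 0 force x = y = 0 with f = 0; but x = y = 223/2 is feasible with f = -49729/4 < 0, so this is not the minimum. Hence lambda > 0 and x + y = 223.
Try x > 0, y > 0 (so mu_x = mu_y = 0): y = lambda, x = lambda => x = y = lambda
x + y = 223 => 2*lambda = 223 => lambda = 223/2
x* = y* = 223/2 > 0, consistent with mu_x = mu_y = 0.
(Any feasible point with x = 0 or y = 0 has f = 0 > -49729/4, so the minimum is not on those boundaries.)
min(-xy) = -49729/4 (i.e. max xy = 49729/4)
Multipliers: lambda = 223/2, mu_x = 0, mu_y = 0
Complementary slackness: lambda*(x + y - 223) = 223/2*(223/2 + 223/2 - 223) = 0, mu_x*x = 0*223/2 = 0, mu_y*y = 0*223/2 = 0. Satisfied.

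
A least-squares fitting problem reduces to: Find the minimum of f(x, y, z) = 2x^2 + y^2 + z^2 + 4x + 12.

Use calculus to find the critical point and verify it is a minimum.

f(x,y,z) = 2x^2 + y^2 + z^2 + 4x + 12
df/dx = 4x + (4) = 0 => x = -1
df/dy = 2y + (0) = 0 => y = 0
df/dz = 2z + (0) = 0 => z = 0
f(-1,0,0) = 2*(-1)^2 + 1*(0)^2 + 1*(0)^2 + 4*(-1) + 12 = 10
Hessian is diagonal with entries 4, 2, 2 > 0, confirmed minimum.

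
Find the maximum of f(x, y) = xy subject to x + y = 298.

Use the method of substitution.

Substitute y = 298 - x into f(x,y) = xy:
g(x) = x(298 - x) = 298x - x^2
g'(x) = 298 - 2x = 0  =>  x = 149
y = 298 - 149 = 149
Maximum value = 149 * 149 = 22201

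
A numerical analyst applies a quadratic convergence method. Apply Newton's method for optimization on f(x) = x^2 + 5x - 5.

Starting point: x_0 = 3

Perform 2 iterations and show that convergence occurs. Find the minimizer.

f(x) = x^2 + 5x - 5, f'(x) = 2x + (5), f''(x) = 2
Step 1: f'(3) = 11, x_1 = 3 - 11/2 = -5/2
Step 2: f'(-5/2) = 0, x_2 = -5/2 (converged)
Newton's method converges in 1 step for quadratics.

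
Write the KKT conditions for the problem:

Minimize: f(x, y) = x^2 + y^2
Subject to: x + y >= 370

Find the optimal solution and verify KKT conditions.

KKT conditions for min x^2 + y^2 s.t. x + y >= 370:
Stationarity: 2x = mu, 2y = mu
So x = y = mu/2.
Complementary slackness: mu*(x + y - 370) = 0
Primal feasibility: x + y >= 370; dual feasibility: mu >= 0
If mu = 0 then x = y = 0, but 0 + 0 < 370 is infeasible, so the constraint is active.
Constraint active: x + y = 2*(mu/2) = 370 => mu = 370
x = y = 185, f = 68450
Verify: stationarity 2*185 = 370 = mu; primal 185 + 185 = 370 >= 370; dual mu = 370 >= 0; complementary slackness 370*(370 - 370) = 0. All KKT conditions hold.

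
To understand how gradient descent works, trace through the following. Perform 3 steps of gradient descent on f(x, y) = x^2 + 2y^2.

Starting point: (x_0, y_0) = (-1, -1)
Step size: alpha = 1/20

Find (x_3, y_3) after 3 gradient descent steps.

f(x,y) = x^2 + 2y^2
grad_x = 2x + 0y, grad_y = 4y + 0x
Step 1: grad = (-2, -4), (-9/10, -4/5)
Step 2: grad = (-9/5, -16/5), (-81/100, -16/25)
Step 3: grad = (-81/50, -64/25), (-729/1000, -64/125)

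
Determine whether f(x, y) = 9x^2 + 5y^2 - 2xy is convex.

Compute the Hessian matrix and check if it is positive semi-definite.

f(x,y) = 9x^2 + 5y^2 - 2xy
Hessian H = [[18, -2], [-2, 10]]
trace(H) = 28, det(H) = 176
Eigenvalues: (28 +/- sqrt(80)) / 2 = 18.47, 9.528
Since both eigenvalues > 0, f is convex.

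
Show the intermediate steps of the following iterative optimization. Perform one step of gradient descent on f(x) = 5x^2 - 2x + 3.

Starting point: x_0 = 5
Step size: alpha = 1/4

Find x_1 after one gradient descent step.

f(x) = 5x^2 - 2x + 3
f'(x) = 10x - 2
f'(5) = 10*5 + (-2) = 48
x_1 = x_0 - alpha * f'(x_0) = 5 - 1/4 * 48 = -7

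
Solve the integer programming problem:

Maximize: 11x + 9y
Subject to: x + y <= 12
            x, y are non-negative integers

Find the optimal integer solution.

Objective: 11x + 9y, constraint: x + y <= 12
Coefficient of x is 11 >= coefficient of y is 9, so allocate the entire budget to x.
Optimal: x = 12, y = 0, value = 132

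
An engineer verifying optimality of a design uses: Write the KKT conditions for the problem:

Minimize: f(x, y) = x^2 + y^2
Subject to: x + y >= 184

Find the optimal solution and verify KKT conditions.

KKT conditions for min x^2 + y^2 s.t. x + y >= 184:
Stationarity: 2x = mu, 2y = mu
So x = y = mu/2.
Complementary slackness: mu*(x + y - 184) = 0
Primal feasibility: x + y >= 184; dual feasibility: mu >= 0
If mu = 0 then x = y = 0, but 0 + 0 < 184 is infeasible, so the constraint is active.
Constraint active: x + y = 2*(mu/2) = 184 => mu = 184
x = y = 92, f = 16928
Verify: stationarity 2*92 = 184 = mu; primal 92 + 92 = 184 >= 184; dual mu = 184 >= 0; complementary slackness 184*(184 - 184) = 0. All KKT conditions hold.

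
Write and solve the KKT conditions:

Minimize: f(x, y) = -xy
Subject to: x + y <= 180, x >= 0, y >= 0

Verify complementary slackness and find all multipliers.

Problem: min -xy s.t. x + y <= 180 (multiplier lambda), x >= 0 (mu_x), y >= 0 (mu_y)
KKT stationarity: -y + lambda - mu_x = 0, -x + lambda - mu_y = 0, with lambda, mu_x, mu_y >= 0
Complementary slackness: lambda*(x + y - 180) = 0, mu_x*x = 0, mu_y*y = 0
If lambda = 0: y = -mu_x <= 0 and x = -mu_y <= 0 force x = y = 0 with f = 0; but x = y = 90 is feasible with f = -8100 < 0, so this is not the minimum. Hence lambda > 0 and x + y = 180.
Try x > 0, y > 0 (so mu_x = mu_y = 0): y = lambda, x = lambda => x = y = lambda
x + y = 180 => 2*lambda = 180 => lambda = 90
x* = y* = 90 > 0, consistent with mu_x = mu_y = 0.
(Any feasible point with x = 0 or y = 0 has f = 0 > -8100, so the minimum is not on those boundaries.)
min(-xy) = -8100 (i.e. max xy = 8100)
Multipliers: lambda = 90, mu_x = 0, mu_y = 0
Complementary slackness: lambda*(x + y - 180) = 90*(90 + 90 - 180) = 0, mu_x*x = 0*90 = 0, mu_y*y = 0*90 = 0. Satisfied.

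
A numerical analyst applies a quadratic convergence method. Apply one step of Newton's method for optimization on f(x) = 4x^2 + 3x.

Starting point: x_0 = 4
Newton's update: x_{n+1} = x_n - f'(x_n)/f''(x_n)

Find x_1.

f(x) = 4x^2 + 3x
f'(x) = 8x + (3), f''(x) = 8
Newton step: x_1 = x_0 - f'(x_0)/f''(x_0)
f'(4) = 35
x_1 = 4 - 35/8 = -3/8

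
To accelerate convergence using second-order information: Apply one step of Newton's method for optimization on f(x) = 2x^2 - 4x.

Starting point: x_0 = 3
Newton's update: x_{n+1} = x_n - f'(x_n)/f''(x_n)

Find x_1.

f(x) = 2x^2 - 4x
f'(x) = 4x + (-4), f''(x) = 4
Newton step: x_1 = x_0 - f'(x_0)/f''(x_0)
f'(3) = 8
x_1 = 3 - 8/4 = 1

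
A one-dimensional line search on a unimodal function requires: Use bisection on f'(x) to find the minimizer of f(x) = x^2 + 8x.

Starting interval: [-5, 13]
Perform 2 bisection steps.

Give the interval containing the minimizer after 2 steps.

Finding critical point of f(x) = x^2 + 8x using bisection on f'(x) = 2x + 8.
f'(x) = 0 when x = -4.
Starting interval: [-5, 13]
Step 1: mid = 4, f'(mid) = 16, new interval = [-5, 4]
Step 2: mid = -1/2, f'(mid) = 7, new interval = [-5, -1/2]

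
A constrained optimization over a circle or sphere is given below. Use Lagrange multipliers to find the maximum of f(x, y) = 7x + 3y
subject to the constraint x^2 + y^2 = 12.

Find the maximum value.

Set up Lagrange conditions: grad f = lambda * grad g
  7 = 2*lambda*x
  3 = 2*lambda*y
From these: x/y = 7/3, so x = 7t, y = 3t for some t.
Substitute into constraint: (7t)^2 + (3t)^2 = 12
  t^2 * 58 = 12
  t = sqrt(12/58)
Maximum = 7*x + 3*y = (7^2 + 3^2)*t = 58 * sqrt(12/58) = sqrt(696)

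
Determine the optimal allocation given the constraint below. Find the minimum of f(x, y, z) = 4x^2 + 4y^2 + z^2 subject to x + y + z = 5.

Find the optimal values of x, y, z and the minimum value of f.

Using Lagrange multipliers on f = 4x^2 + 4y^2 + z^2 with constraint x + y + z = 5:
Conditions: 2*4*x = lambda, 2*4*y = lambda, 2*1*z = lambda
So x = lambda/8, y = lambda/8, z = lambda/2
Substituting into constraint: lambda * (3/4) = 5
lambda = 20/3
x = 5/6, y = 5/6, z = 10/3
Minimum value = 50/3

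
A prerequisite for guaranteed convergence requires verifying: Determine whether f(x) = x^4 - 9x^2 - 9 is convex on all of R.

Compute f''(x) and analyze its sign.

f(x) = x^4 - 9x^2 - 9
f'(x) = 4x^3 + -18x
f''(x) = 12x^2 + -18
f''(0) = -18 < 0, so not convex near x = 0
Therefore, f is not globally convex on R.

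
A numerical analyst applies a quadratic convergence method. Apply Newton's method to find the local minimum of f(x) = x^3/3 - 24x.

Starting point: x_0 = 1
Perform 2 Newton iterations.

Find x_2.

f(x) = x^3/3 - 24x
f'(x) = x^2 - 24, f''(x) = 2x
Newton update: x_{n+1} = x_n - (x_n^2 - 24)/(2*x_n)
Step 1: x_0 = 1, f'=-23, f''=2, x_1 = 25/2
Step 2: x_1 = 25/2, f'=529/4, f''=25, x_2 = 721/100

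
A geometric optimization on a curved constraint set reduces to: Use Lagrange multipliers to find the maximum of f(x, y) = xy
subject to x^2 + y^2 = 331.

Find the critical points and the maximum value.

Lagrange conditions: y = 2*lambda*x and x = 2*lambda*y
If x = 0 then y = 0, violating the constraint, so x, y != 0.
Dividing: y/x = x/y => x^2 = y^2 => y = x or y = -x
Constraint: 2x^2 = 331 => x^2 = 331/2 => x = +/-sqrt(331/2)
Critical points: (sqrt(331/2), sqrt(331/2)), (-sqrt(331/2), -sqrt(331/2)), (sqrt(331/2), -sqrt(331/2)), (-sqrt(331/2), sqrt(331/2))
  y = x:  xy = x^2 = 331/2  at (sqrt(331/2), sqrt(331/2)) and (-sqrt(331/2), -sqrt(331/2))
  y = -x: xy = -x^2 = -331/2 at (sqrt(331/2), -sqrt(331/2)) and (-sqrt(331/2), sqrt(331/2))
Maximum xy = 331/2 at (sqrt(331/2), sqrt(331/2)) and (-sqrt(331/2), -sqrt(331/2))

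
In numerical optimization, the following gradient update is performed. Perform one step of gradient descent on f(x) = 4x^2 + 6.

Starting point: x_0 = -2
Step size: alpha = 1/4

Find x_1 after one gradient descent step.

f(x) = 4x^2 + 6
f'(x) = 8x + 0
f'(-2) = 8*-2 + (0) = -16
x_1 = x_0 - alpha * f'(x_0) = -2 - 1/4 * -16 = 2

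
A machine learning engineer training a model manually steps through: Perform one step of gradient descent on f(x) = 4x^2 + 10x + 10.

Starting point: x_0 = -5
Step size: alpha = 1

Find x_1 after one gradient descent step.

f(x) = 4x^2 + 10x + 10
f'(x) = 8x + 10
f'(-5) = 8*-5 + (10) = -30
x_1 = x_0 - alpha * f'(x_0) = -5 - 1 * -30 = 25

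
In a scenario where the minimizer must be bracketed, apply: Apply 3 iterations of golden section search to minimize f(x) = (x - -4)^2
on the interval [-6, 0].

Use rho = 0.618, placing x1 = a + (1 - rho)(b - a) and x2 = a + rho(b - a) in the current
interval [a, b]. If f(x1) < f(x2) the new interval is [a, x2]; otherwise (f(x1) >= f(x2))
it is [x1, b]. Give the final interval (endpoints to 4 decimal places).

Golden section search for min of f(x) = (x - -4)^2 on [-6, 0].
Each step: x1 = a + (1 - rho)(b - a), x2 = a + rho(b - a); if f(x1) < f(x2) keep [a, x2], otherwise keep [x1, b].
Step 1: [-6.0000, 0.0000], x1=-3.7080 (f=0.0853), x2=-2.2920 (f=2.9173); f(x1) < f(x2) => keep [-6.0000, -2.2920]
Step 2: [-6.0000, -2.2920], x1=-4.5835 (f=0.3405), x2=-3.7085 (f=0.0850); f(x1) > f(x2) => keep [-4.5835, -2.2920]
Step 3: [-4.5835, -2.2920], x1=-3.7082 (f=0.0852), x2=-3.1674 (f=0.6933); f(x1) < f(x2) => keep [-4.5835, -3.1674]
Final interval: [-4.5835, -3.1674]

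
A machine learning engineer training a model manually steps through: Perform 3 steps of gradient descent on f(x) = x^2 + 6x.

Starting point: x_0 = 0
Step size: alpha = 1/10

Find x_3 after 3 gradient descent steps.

f(x) = x^2 + 6x, f'(x) = 2x + (6)
Step 1: f'(0) = 6, x_1 = 0 - 1/10 * 6 = -3/5
Step 2: f'(-3/5) = 24/5, x_2 = -3/5 - 1/10 * 24/5 = -27/25
Step 3: f'(-27/25) = 96/25, x_3 = -27/25 - 1/10 * 96/25 = -183/125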